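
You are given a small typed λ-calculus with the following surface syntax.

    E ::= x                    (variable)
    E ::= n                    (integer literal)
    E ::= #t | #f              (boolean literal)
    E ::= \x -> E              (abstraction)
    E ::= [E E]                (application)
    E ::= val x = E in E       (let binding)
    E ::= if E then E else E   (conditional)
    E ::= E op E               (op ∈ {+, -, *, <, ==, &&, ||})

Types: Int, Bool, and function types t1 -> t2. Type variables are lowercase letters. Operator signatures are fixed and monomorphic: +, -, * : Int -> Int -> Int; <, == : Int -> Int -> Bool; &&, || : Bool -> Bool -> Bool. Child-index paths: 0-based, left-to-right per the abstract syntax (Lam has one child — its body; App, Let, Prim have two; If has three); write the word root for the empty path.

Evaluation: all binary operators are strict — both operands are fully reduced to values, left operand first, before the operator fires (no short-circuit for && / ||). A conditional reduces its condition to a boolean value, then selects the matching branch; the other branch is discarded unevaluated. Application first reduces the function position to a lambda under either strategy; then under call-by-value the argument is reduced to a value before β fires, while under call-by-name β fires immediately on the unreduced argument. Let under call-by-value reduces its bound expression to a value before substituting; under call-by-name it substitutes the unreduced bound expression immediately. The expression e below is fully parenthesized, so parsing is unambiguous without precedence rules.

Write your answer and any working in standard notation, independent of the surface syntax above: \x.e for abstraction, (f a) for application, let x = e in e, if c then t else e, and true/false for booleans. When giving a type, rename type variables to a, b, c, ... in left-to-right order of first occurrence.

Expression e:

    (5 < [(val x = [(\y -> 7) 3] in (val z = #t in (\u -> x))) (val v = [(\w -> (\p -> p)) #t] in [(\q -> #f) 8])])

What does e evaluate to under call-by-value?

Answer: true

Working:
step 0: (5 < ((let x = ((\y.7) 3) in (let z = true in (\u.x))) (let v = ((\w.(\p.p)) true) in ((\q.false) 8))))
step 1: [beta@1.0.0] (5 < ((let x = 7 in (let z = true in (\u.x))) (let v = ((\w.(\p.p)) true) in ((\q.false) 8))))
step 2: [let@1.0] (5 < ((let z = true in (\u.7)) (let v = ((\w.(\p.p)) true) in ((\q.false) 8))))
step 3: [let@1.0] (5 < ((\u.7) (let v = ((\w.(\p.p)) true) in ((\q.false) 8))))
step 4: [beta@1.1.0] (5 < ((\u.7) (let v = (\p.p) in ((\q.false) 8))))
step 5: [let@1.1] (5 < ((\u.7) ((\q.false) 8)))
step 6: [beta@1.1] (5 < ((\u.7) false))
step 7: [beta@1] (5 < 7)
step 8: [delta@root] true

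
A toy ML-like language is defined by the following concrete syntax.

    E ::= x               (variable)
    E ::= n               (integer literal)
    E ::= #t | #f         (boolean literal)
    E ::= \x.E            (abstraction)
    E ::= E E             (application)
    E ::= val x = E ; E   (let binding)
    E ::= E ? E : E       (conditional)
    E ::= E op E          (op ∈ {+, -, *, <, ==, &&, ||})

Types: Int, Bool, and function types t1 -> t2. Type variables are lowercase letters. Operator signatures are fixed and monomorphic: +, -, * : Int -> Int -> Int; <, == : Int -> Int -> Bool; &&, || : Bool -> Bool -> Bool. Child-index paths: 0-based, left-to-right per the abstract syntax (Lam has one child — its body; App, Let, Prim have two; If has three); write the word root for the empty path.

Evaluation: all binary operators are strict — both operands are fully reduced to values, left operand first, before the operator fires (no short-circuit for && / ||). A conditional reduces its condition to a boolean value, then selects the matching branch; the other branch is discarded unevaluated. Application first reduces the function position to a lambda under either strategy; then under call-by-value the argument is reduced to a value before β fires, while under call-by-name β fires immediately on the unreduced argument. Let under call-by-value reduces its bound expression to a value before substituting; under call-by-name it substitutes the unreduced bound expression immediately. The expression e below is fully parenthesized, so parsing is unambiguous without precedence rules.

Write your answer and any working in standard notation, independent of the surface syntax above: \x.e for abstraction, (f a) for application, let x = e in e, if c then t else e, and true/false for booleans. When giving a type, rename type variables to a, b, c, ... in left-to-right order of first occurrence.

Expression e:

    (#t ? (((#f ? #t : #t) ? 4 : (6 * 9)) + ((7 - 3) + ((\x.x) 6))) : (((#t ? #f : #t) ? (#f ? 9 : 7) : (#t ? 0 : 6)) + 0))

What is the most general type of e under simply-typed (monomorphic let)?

Answer: Int

Trace:
  unify Bool ~ Bool
  unify Bool ~ Bool
  unify Bool ~ Bool
  unify Bool ~ Bool
  unify Int ~ Int
  unify Int ~ Int
  unify Int ~ Int
  unify Int ~ Int
  unify Int ~ Int
  unify Int ~ Int
  unify Int ~ Int
x : a
\x._ : a -> a
  unify a -> a ~ Int -> b
  unify a ~ Int
  unify Int ~ b
_ _ : Int
  unify Int ~ Int
  unify Int ~ Int
  unify Bool ~ Bool
  unify Bool ~ Bool
  unify Bool ~ Bool
  unify Bool ~ Bool
  unify Int ~ Int
  unify Bool ~ Bool
  unify Int ~ Int
  unify Int ~ Int
  unify Int ~ Int
  unify Int ~ Int
  unify Int ~ Int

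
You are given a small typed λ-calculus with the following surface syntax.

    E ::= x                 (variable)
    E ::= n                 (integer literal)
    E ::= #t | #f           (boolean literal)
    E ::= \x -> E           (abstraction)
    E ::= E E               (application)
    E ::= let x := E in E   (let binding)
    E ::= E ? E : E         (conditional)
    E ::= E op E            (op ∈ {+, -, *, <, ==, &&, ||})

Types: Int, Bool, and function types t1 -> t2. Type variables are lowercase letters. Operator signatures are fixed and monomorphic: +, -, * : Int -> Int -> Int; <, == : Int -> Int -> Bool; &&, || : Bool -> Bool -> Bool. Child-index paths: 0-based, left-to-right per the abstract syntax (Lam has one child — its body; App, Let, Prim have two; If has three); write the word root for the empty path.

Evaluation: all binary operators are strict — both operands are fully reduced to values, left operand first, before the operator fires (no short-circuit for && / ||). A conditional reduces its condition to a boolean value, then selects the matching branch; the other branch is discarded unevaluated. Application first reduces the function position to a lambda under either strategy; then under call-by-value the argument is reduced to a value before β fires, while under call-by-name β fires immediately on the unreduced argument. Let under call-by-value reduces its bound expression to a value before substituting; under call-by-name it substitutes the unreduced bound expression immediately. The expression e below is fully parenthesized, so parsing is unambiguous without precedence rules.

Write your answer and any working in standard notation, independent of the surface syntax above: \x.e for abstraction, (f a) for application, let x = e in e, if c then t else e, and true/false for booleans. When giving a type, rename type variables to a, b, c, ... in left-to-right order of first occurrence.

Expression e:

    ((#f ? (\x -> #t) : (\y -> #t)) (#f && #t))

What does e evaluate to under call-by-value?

Trace:
step 0: ((if false then (\x.true) else (\y.true)) (false && true))
step 1: [if@0] ((\y.true) (false && true))
step 2: [delta@1] ((\y.true) false)
step 3: [beta@root] true

Answer: true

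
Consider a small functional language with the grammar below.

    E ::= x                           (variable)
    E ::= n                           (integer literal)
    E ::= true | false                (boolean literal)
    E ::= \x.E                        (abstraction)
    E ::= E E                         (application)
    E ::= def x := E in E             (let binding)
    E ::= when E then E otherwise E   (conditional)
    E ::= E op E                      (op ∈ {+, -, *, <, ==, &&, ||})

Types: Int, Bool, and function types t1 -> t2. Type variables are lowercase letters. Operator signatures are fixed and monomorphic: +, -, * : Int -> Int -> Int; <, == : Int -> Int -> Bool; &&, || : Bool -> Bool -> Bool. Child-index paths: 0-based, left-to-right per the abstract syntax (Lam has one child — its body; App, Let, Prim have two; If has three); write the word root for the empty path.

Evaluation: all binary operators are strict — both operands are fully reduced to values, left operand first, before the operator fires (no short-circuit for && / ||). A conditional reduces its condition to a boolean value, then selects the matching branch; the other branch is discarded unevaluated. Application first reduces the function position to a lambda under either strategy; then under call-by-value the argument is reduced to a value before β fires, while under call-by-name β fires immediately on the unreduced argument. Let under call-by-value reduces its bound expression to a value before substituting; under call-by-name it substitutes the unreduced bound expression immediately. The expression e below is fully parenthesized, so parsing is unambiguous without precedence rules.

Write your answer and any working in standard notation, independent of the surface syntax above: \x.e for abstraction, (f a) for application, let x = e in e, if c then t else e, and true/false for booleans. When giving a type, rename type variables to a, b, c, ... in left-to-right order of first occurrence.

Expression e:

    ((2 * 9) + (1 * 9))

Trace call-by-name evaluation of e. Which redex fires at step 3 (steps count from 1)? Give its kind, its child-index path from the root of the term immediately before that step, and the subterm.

Working:
step 0: ((2 * 9) + (1 * 9))
step 1: [delta@0] (18 + (1 * 9))
step 2: [delta@1] (18 + 9)
step 3: [delta@root] 27

Answer: delta at root : (18 + 9)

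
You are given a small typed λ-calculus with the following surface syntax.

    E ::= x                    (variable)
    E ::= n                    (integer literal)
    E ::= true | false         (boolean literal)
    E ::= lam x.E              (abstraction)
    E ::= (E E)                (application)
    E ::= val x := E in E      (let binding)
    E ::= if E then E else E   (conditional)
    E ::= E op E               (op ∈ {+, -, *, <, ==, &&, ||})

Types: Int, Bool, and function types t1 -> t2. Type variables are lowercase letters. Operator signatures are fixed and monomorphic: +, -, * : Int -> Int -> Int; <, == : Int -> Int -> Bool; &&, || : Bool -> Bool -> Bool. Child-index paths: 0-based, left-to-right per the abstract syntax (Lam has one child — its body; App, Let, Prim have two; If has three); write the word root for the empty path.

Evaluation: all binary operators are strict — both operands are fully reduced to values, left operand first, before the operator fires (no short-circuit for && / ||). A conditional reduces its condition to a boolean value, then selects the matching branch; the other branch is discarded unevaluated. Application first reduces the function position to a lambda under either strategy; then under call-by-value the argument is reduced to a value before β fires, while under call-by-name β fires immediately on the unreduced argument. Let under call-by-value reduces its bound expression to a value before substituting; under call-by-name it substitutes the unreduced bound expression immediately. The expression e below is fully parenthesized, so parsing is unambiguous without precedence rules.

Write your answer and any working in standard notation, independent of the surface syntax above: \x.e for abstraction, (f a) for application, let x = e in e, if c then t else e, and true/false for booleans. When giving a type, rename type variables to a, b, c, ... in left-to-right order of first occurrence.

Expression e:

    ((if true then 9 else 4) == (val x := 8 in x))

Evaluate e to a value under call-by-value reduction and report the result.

Derivation:
step 0: ((if true then 9 else 4) == (let x = 8 in x))
step 1: [if@0] (9 == (let x = 8 in x))
step 2: [let@1] (9 == 8)
step 3: [delta@root] false

Answer: false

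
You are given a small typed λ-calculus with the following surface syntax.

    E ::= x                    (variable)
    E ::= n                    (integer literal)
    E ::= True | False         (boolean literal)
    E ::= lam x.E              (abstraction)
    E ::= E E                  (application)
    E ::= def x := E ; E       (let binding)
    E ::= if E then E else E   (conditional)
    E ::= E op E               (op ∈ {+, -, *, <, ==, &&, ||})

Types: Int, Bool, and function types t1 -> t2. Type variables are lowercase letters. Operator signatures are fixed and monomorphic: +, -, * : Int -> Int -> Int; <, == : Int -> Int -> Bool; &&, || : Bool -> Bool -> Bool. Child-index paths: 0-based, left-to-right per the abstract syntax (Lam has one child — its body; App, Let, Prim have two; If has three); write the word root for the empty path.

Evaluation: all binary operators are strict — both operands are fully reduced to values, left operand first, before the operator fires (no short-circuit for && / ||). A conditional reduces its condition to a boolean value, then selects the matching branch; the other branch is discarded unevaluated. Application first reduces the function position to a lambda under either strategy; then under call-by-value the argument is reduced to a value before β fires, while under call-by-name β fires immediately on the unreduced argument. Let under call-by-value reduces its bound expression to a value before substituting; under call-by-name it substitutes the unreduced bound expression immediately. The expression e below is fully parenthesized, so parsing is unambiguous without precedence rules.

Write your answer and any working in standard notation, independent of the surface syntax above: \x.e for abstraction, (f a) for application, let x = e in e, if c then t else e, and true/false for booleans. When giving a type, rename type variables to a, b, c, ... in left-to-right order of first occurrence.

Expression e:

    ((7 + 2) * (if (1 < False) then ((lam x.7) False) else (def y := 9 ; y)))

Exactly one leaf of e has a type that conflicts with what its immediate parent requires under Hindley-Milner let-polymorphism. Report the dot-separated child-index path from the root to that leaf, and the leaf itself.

Trace:
  unify Int ~ Int
  unify Int ~ Int
  unify Int ~ Int
  unify Int ~ Int
  unify Bool ~ Int
  FAIL: mismatch Bool ~ Int

Answer: 1.0.1 : false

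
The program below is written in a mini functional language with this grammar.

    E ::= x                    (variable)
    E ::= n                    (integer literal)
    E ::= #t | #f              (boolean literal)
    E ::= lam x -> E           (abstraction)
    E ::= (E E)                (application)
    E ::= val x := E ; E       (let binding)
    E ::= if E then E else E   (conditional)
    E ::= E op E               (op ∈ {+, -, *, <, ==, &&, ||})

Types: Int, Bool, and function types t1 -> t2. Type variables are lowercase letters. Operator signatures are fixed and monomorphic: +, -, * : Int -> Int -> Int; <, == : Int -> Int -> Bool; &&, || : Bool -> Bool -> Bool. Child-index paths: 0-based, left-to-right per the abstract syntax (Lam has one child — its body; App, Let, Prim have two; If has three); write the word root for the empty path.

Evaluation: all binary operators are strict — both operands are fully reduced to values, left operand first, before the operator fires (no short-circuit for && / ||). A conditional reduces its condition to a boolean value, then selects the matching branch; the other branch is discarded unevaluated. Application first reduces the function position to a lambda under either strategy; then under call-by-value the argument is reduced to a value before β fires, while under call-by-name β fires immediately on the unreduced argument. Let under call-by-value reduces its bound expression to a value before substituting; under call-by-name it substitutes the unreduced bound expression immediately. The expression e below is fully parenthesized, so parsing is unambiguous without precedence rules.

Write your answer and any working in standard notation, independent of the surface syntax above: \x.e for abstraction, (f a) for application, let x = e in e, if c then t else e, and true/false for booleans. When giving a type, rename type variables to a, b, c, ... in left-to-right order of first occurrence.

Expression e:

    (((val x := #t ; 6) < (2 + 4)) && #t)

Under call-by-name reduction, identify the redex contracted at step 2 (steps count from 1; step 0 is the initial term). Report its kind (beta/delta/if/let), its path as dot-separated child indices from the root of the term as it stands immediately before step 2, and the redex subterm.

Answer: delta at 0.1 : (2 + 4)

Working:
step 0: (((let x = true in 6) < (2 + 4)) && true)
step 1: [let@0.0] ((6 < (2 + 4)) && true)
step 2: [delta@0.1] ((6 < 6) && true)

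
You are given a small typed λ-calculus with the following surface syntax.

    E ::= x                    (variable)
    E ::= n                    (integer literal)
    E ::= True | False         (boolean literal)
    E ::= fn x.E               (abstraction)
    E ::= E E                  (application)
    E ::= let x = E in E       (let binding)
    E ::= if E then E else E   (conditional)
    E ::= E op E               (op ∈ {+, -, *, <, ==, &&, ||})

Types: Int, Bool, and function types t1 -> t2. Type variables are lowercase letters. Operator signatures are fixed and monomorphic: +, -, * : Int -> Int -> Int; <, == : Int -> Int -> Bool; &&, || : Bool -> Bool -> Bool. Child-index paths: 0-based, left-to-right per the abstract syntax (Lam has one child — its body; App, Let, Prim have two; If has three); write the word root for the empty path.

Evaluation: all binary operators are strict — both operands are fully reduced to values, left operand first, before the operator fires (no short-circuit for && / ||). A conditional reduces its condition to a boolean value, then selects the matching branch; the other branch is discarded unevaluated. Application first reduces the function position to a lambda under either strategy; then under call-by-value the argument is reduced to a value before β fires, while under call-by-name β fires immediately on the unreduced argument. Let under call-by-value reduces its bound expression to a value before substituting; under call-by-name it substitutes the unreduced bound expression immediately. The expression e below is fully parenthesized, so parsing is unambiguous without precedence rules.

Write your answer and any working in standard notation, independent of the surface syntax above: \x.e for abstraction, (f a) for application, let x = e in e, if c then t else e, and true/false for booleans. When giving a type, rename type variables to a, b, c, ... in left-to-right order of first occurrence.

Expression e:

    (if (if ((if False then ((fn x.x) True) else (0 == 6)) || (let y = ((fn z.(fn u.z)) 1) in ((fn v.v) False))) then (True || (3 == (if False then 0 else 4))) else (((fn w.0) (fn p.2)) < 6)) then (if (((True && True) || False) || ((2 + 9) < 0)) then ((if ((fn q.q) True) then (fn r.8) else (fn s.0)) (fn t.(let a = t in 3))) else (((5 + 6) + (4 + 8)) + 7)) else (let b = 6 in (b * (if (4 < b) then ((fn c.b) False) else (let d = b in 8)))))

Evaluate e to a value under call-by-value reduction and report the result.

Trace:
step 0: (if (if ((if false then ((\x.x) true) else (0 == 6)) || (let y = ((\z.(\u.z)) 1) in ((\v.v) false))) then (true || (3 == (if false then 0 else 4))) else (((\w.0) (\p.2)) < 6)) then (if (((true && true) || false) || ((2 + 9) < 0)) then ((if ((\q.q) true) then (\r.8) else (\s.0)) (\t.(let a = t in 3))) else (((5 + 6) + (4 + 8)) + 7)) else (let b = 6 in (b * (if (4 < b) then ((\c.b) false) else (let d = b in 8)))))
step 1: [if@0.0.0] (if (if ((0 == 6) || (let y = ((\z.(\u.z)) 1) in ((\v.v) false))) then (true || (3 == (if false then 0 else 4))) else (((\w.0) (\p.2)) < 6)) then (if (((true && true) || false) || ((2 + 9) < 0)) then ((if ((\q.q) true) then (\r.8) else (\s.0)) (\t.(let a = t in 3))) else (((5 + 6) + (4 + 8)) + 7)) else (let b = 6 in (b * (if (4 < b) then ((\c.b) false) else (let d = b in 8)))))
step 2: [delta@0.0.0] (if (if (false || (let y = ((\z.(\u.z)) 1) in ((\v.v) false))) then (true || (3 == (if false then 0 else 4))) else (((\w.0) (\p.2)) < 6)) then (if (((true && true) || false) || ((2 + 9) < 0)) then ((if ((\q.q) true) then (\r.8) else (\s.0)) (\t.(let a = t in 3))) else (((5 + 6) + (4 + 8)) + 7)) else (let b = 6 in (b * (if (4 < b) then ((\c.b) false) else (let d = b in 8)))))
step 3: [beta@0.0.1.0] (if (if (false || (let y = (\u.1) in ((\v.v) false))) then (true || (3 == (if false then 0 else 4))) else (((\w.0) (\p.2)) < 6)) then (if (((true && true) || false) || ((2 + 9) < 0)) then ((if ((\q.q) true) then (\r.8) else (\s.0)) (\t.(let a = t in 3))) else (((5 + 6) + (4 + 8)) + 7)) else (let b = 6 in (b * (if (4 < b) then ((\c.b) false) else (let d = b in 8)))))
step 4: [let@0.0.1] (if (if (false || ((\v.v) false)) then (true || (3 == (if false then 0 else 4))) else (((\w.0) (\p.2)) < 6)) then (if (((true && true) || false) || ((2 + 9) < 0)) then ((if ((\q.q) true) then (\r.8) else (\s.0)) (\t.(let a = t in 3))) else (((5 + 6) + (4 + 8)) + 7)) else (let b = 6 in (b * (if (4 < b) then ((\c.b) false) else (let d = b in 8)))))
step 5: [beta@0.0.1] (if (if (false || false) then (true || (3 == (if false then 0 else 4))) else (((\w.0) (\p.2)) < 6)) then (if (((true && true) || false) || ((2 + 9) < 0)) then ((if ((\q.q) true) then (\r.8) else (\s.0)) (\t.(let a = t in 3))) else (((5 + 6) + (4 + 8)) + 7)) else (let b = 6 in (b * (if (4 < b) then ((\c.b) false) else (let d = b in 8)))))
step 6: [delta@0.0] (if (if false then (true || (3 == (if false then 0 else 4))) else (((\w.0) (\p.2)) < 6)) then (if (((true && true) || false) || ((2 + 9) < 0)) then ((if ((\q.q) true) then (\r.8) else (\s.0)) (\t.(let a = t in 3))) else (((5 + 6) + (4 + 8)) + 7)) else (let b = 6 in (b * (if (4 < b) then ((\c.b) false) else (let d = b in 8)))))
step 7: [if@0] (if (((\w.0) (\p.2)) < 6) then (if (((true && true) || false) || ((2 + 9) < 0)) then ((if ((\q.q) true) then (\r.8) else (\s.0)) (\t.(let a = t in 3))) else (((5 + 6) + (4 + 8)) + 7)) else (let b = 6 in (b * (if (4 < b) then ((\c.b) false) else (let d = b in 8)))))
step 8: [beta@0.0] (if (0 < 6) then (if (((true && true) || false) || ((2 + 9) < 0)) then ((if ((\q.q) true) then (\r.8) else (\s.0)) (\t.(let a = t in 3))) else (((5 + 6) + (4 + 8)) + 7)) else (let b = 6 in (b * (if (4 < b) then ((\c.b) false) else (let d = b in 8)))))
step 9: [delta@0] (if true then (if (((true && true) || false) || ((2 + 9) < 0)) then ((if ((\q.q) true) then (\r.8) else (\s.0)) (\t.(let a = t in 3))) else (((5 + 6) + (4 + 8)) + 7)) else (let b = 6 in (b * (if (4 < b) then ((\c.b) false) else (let d = b in 8)))))
step 10: [if@root] (if (((true && true) || false) || ((2 + 9) < 0)) then ((if ((\q.q) true) then (\r.8) else (\s.0)) (\t.(let a = t in 3))) else (((5 + 6) + (4 + 8)) + 7))
step 11: [delta@0.0.0] (if ((true || false) || ((2 + 9) < 0)) then ((if ((\q.q) true) then (\r.8) else (\s.0)) (\t.(let a = t in 3))) else (((5 + 6) + (4 + 8)) + 7))
step 12: [delta@0.0] (if (true || ((2 + 9) < 0)) then ((if ((\q.q) true) then (\r.8) else (\s.0)) (\t.(let a = t in 3))) else (((5 + 6) + (4 + 8)) + 7))
step 13: [delta@0.1.0] (if (true || (11 < 0)) then ((if ((\q.q) true) then (\r.8) else (\s.0)) (\t.(let a = t in 3))) else (((5 + 6) + (4 + 8)) + 7))
step 14: [delta@0.1] (if (true || false) then ((if ((\q.q) true) then (\r.8) else (\s.0)) (\t.(let a = t in 3))) else (((5 + 6) + (4 + 8)) + 7))
step 15: [delta@0] (if true then ((if ((\q.q) true) then (\r.8) else (\s.0)) (\t.(let a = t in 3))) else (((5 + 6) + (4 + 8)) + 7))
step 16: [if@root] ((if ((\q.q) true) then (\r.8) else (\s.0)) (\t.(let a = t in 3)))
step 17: [beta@0.0] ((if true then (\r.8) else (\s.0)) (\t.(let a = t in 3)))
step 18: [if@0] ((\r.8) (\t.(let a = t in 3)))
step 19: [beta@root] 8

Answer: 8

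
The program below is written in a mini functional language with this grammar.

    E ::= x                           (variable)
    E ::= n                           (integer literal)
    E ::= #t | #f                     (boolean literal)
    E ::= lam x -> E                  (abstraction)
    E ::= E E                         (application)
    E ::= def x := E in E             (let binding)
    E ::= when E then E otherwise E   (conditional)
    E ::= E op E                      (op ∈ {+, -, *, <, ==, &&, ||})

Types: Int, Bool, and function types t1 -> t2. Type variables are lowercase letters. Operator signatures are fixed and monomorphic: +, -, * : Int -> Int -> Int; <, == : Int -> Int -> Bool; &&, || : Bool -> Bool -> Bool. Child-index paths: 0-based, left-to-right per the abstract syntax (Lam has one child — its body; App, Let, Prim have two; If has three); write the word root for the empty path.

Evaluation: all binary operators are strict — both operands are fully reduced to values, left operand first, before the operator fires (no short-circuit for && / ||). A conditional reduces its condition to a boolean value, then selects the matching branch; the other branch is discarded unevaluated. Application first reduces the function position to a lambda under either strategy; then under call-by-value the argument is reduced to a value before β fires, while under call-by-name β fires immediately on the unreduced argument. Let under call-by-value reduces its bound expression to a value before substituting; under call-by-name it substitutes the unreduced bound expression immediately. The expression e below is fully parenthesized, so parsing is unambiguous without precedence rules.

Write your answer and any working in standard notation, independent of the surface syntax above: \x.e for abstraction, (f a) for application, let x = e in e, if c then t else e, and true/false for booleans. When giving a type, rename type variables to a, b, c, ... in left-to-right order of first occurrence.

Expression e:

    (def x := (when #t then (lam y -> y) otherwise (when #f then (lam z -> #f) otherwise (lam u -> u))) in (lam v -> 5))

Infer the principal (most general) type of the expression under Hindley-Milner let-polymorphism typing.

Answer: a -> Int

Derivation:
  unify Bool ~ Bool
y : a
\y._ : a -> a
  unify Bool ~ Bool
\z._ : b -> Bool
u : c
\u._ : c -> c
  unify b -> Bool ~ c -> c
  unify b ~ c
  unify Bool ~ c
  unify a -> a ~ Bool -> Bool
  unify a ~ Bool
  unify Bool ~ Bool
let x : Bool -> Bool
\v._ : d -> Int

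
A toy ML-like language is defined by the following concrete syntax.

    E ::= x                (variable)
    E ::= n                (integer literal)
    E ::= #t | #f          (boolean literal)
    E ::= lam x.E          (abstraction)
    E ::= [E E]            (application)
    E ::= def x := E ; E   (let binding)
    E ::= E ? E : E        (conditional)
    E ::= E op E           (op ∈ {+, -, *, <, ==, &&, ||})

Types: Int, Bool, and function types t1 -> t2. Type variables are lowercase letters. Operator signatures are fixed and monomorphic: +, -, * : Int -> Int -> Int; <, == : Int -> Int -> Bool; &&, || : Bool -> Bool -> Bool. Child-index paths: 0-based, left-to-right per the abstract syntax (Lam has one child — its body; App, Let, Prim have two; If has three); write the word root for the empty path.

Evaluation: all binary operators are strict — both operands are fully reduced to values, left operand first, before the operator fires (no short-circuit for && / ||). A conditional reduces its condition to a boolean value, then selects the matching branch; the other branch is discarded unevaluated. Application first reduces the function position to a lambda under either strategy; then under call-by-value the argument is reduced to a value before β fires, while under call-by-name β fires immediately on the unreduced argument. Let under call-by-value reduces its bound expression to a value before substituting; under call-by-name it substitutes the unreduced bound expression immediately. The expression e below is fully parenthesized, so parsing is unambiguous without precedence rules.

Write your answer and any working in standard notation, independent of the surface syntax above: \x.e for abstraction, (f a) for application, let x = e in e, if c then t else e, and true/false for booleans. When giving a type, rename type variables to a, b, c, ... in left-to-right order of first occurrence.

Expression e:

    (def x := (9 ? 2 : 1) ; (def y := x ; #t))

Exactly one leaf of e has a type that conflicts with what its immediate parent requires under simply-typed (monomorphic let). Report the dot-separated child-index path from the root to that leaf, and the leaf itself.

Answer: 0.0 : 9

Trace:
  unify Int ~ Bool
  FAIL: mismatch Int ~ Bool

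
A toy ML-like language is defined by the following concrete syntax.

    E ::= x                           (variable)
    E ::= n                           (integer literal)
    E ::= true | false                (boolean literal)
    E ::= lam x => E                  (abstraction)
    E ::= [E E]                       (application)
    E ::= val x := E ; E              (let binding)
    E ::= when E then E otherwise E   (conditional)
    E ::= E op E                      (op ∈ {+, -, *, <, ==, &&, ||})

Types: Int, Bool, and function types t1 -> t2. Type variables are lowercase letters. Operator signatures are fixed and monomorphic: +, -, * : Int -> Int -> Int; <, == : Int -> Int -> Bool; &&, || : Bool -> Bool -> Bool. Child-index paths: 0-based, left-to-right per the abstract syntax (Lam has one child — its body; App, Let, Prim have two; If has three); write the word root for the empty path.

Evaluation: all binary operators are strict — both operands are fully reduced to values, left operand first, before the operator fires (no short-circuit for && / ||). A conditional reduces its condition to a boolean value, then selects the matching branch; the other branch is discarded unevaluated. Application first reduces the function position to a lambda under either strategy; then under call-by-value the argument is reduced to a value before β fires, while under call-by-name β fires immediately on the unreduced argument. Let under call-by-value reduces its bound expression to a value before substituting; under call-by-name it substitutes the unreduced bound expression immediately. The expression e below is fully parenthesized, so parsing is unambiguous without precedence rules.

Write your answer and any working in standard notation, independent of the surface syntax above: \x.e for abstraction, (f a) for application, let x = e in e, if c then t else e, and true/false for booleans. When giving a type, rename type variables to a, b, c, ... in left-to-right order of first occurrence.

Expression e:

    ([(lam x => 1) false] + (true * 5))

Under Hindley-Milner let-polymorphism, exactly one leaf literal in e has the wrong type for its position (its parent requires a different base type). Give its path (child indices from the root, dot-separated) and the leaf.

Answer: 1.0 : true

Derivation:
\x._ : a -> Int
  unify a -> Int ~ Bool -> b
  unify a ~ Bool
  unify Int ~ b
_ _ : Int
  unify Int ~ Int
  unify Bool ~ Int
  FAIL: mismatch Bool ~ Int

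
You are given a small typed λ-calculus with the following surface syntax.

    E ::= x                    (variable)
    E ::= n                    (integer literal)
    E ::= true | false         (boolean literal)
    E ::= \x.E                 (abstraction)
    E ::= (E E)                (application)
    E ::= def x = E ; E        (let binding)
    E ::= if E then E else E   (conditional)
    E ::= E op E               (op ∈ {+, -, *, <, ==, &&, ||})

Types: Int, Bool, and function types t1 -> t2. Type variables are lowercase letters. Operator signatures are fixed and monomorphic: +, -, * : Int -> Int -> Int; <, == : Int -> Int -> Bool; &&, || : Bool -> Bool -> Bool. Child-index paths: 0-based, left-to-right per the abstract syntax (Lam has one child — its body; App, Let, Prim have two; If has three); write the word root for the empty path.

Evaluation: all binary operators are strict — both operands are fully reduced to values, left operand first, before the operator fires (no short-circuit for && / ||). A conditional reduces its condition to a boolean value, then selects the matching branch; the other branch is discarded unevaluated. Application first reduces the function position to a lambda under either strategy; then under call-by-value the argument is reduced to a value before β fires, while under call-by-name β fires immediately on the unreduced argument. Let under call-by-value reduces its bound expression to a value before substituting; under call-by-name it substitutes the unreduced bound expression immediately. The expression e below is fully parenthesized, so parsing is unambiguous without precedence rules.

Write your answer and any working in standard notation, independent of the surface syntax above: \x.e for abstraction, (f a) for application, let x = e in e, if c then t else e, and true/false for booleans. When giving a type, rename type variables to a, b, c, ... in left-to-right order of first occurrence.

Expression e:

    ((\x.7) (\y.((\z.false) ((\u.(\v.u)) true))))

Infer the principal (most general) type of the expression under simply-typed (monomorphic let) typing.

Answer: Int

Derivation:
\x._ : a -> Int
\z._ : c -> Bool
u : d
\v._ : e -> d
\u._ : d -> e -> d
  unify d -> e -> d ~ Bool -> f
  unify d ~ Bool
  unify e -> Bool ~ f
_ _ : e -> Bool
  unify c -> Bool ~ (e -> Bool) -> g
  unify c ~ e -> Bool
  unify Bool ~ g
_ _ : Bool
\y._ : b -> Bool
  unify a -> Int ~ (b -> Bool) -> h
  unify a ~ b -> Bool
  unify Int ~ h
_ _ : Int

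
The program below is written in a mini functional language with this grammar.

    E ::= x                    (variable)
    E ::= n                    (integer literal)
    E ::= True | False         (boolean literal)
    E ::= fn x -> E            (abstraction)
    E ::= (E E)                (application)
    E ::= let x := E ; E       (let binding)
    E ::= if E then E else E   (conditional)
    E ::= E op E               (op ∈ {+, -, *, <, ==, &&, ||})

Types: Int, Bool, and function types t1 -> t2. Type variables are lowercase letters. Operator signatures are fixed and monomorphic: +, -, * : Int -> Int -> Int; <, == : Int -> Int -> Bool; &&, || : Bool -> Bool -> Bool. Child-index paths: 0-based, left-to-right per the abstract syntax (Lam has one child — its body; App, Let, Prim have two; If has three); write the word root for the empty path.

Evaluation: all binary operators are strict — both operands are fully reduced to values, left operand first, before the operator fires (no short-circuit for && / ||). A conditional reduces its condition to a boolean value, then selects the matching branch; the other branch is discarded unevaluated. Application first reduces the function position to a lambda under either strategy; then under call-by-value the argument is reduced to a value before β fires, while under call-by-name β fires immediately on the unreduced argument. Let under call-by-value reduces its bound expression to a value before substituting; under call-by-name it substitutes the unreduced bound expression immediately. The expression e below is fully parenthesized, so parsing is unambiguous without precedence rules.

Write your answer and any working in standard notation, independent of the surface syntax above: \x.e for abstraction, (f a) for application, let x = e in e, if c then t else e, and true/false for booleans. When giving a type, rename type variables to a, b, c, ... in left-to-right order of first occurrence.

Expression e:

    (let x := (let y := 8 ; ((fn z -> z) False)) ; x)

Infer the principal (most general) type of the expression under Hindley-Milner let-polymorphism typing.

Answer: Bool

Trace:
let y : Int
z : a
\z._ : a -> a
  unify a -> a ~ Bool -> b
  unify a ~ Bool
  unify Bool ~ b
_ _ : Bool
let x : Bool
x : Bool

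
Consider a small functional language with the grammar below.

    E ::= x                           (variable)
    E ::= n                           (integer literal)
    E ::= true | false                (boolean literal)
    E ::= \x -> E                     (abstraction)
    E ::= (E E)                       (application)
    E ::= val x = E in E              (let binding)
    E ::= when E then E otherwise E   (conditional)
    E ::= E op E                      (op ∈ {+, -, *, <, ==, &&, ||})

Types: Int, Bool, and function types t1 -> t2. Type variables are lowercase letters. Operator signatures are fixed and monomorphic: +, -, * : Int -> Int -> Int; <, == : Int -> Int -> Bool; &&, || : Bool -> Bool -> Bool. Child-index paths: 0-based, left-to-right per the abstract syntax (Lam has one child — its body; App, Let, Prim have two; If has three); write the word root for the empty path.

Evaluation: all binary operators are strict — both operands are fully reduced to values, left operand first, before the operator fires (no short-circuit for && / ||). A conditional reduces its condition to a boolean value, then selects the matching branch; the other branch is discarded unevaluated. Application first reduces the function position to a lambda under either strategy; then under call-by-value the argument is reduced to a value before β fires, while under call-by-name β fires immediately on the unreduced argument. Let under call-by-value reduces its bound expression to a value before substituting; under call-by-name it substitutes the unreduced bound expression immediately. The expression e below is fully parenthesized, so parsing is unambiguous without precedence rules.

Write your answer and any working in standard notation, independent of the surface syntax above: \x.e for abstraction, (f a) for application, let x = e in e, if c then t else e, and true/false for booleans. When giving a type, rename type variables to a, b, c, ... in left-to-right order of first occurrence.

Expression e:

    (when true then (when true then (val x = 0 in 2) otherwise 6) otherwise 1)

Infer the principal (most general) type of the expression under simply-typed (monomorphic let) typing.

Answer: Int

Trace:
  unify Bool ~ Bool
  unify Bool ~ Bool
let x : Int
  unify Int ~ Int
  unify Int ~ Int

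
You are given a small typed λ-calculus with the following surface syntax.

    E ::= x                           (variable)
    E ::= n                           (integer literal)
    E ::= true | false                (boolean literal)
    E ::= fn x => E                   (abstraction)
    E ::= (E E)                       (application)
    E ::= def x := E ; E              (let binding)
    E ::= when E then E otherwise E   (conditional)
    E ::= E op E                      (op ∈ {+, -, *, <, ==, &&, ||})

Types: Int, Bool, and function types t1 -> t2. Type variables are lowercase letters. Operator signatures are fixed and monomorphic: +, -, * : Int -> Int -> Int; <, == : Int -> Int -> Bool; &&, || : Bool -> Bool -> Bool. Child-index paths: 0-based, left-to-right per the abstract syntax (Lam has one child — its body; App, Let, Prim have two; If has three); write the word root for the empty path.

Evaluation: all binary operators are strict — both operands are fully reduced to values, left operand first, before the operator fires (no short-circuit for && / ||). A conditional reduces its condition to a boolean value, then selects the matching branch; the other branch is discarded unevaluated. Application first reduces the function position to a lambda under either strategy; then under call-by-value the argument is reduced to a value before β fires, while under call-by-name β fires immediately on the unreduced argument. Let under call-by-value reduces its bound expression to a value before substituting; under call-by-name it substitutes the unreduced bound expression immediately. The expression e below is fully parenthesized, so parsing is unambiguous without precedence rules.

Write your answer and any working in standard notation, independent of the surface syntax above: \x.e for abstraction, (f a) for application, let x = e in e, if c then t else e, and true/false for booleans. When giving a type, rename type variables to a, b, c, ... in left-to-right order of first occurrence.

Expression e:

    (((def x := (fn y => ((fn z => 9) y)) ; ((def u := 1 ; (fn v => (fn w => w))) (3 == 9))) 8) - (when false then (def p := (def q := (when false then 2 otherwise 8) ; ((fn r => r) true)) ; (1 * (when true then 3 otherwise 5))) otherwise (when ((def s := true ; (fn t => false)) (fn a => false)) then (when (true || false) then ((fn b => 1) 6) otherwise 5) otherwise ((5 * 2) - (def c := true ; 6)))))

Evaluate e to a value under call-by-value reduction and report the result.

Answer: 4

Trace:
step 0: (((let x = (\y.((\z.9) y)) in ((let u = 1 in (\v.(\w.w))) (3 == 9))) 8) - (if false then (let p = (let q = (if false then 2 else 8) in ((\r.r) true)) in (1 * (if true then 3 else 5))) else (if ((let s = true in (\t.false)) (\a.false)) then (if (true || false) then ((\b.1) 6) else 5) else ((5 * 2) - (let c = true in 6)))))
step 1: [let@0.0] ((((let u = 1 in (\v.(\w.w))) (3 == 9)) 8) - (if false then (let p = (let q = (if false then 2 else 8) in ((\r.r) true)) in (1 * (if true then 3 else 5))) else (if ((let s = true in (\t.false)) (\a.false)) then (if (true || false) then ((\b.1) 6) else 5) else ((5 * 2) - (let c = true in 6)))))
step 2: [let@0.0.0] ((((\v.(\w.w)) (3 == 9)) 8) - (if false then (let p = (let q = (if false then 2 else 8) in ((\r.r) true)) in (1 * (if true then 3 else 5))) else (if ((let s = true in (\t.false)) (\a.false)) then (if (true || false) then ((\b.1) 6) else 5) else ((5 * 2) - (let c = true in 6)))))
step 3: [delta@0.0.1] ((((\v.(\w.w)) false) 8) - (if false then (let p = (let q = (if false then 2 else 8) in ((\r.r) true)) in (1 * (if true then 3 else 5))) else (if ((let s = true in (\t.false)) (\a.false)) then (if (true || false) then ((\b.1) 6) else 5) else ((5 * 2) - (let c = true in 6)))))
step 4: [beta@0.0] (((\w.w) 8) - (if false then (let p = (let q = (if false then 2 else 8) in ((\r.r) true)) in (1 * (if true then 3 else 5))) else (if ((let s = true in (\t.false)) (\a.false)) then (if (true || false) then ((\b.1) 6) else 5) else ((5 * 2) - (let c = true in 6)))))
step 5: [beta@0] (8 - (if false then (let p = (let q = (if false then 2 else 8) in ((\r.r) true)) in (1 * (if true then 3 else 5))) else (if ((let s = true in (\t.false)) (\a.false)) then (if (true || false) then ((\b.1) 6) else 5) else ((5 * 2) - (let c = true in 6)))))
step 6: [if@1] (8 - (if ((let s = true in (\t.false)) (\a.false)) then (if (true || false) then ((\b.1) 6) else 5) else ((5 * 2) - (let c = true in 6))))
step 7: [let@1.0.0] (8 - (if ((\t.false) (\a.false)) then (if (true || false) then ((\b.1) 6) else 5) else ((5 * 2) - (let c = true in 6))))
step 8: [beta@1.0] (8 - (if false then (if (true || false) then ((\b.1) 6) else 5) else ((5 * 2) - (let c = true in 6))))
step 9: [if@1] (8 - ((5 * 2) - (let c = true in 6)))
step 10: [delta@1.0] (8 - (10 - (let c = true in 6)))
step 11: [let@1.1] (8 - (10 - 6))
step 12: [delta@1] (8 - 4)
step 13: [delta@root] 4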